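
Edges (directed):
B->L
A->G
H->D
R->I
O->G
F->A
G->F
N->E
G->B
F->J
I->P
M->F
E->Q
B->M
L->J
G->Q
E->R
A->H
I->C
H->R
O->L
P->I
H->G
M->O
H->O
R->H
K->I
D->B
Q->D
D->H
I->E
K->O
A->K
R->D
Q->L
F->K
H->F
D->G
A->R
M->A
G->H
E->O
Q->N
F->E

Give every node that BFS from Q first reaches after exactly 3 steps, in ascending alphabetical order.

F, M, O, R

Level 0: Q
Level 1: D, L, N
Level 2: B, E, G, H, J
Level 3: F, M, O, R
Level 4: A, I, K
Level 5: C, P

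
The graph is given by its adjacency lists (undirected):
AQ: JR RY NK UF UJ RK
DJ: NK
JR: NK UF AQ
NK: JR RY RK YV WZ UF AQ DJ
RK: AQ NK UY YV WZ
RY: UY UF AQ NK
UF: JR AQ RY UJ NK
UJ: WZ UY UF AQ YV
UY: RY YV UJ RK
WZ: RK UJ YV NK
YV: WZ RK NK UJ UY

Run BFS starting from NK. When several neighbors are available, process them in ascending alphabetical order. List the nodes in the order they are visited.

Visit NK; enqueue AQ, DJ, JR, RK, RY, UF, WZ, YV → queue [AQ, DJ, JR, RK, RY, UF, WZ, YV]
Visit AQ; enqueue UJ → queue [DJ, JR, RK, RY, UF, WZ, YV, UJ]
Visit DJ → queue [JR, RK, RY, UF, WZ, YV, UJ]
Visit JR → queue [RK, RY, UF, WZ, YV, UJ]
Visit RK; enqueue UY → queue [RY, UF, WZ, YV, UJ, UY]
Visit RY → queue [UF, WZ, YV, UJ, UY]
Visit UF → queue [WZ, YV, UJ, UY]
Visit WZ → queue [YV, UJ, UY]
Visit YV → queue [UJ, UY]
Visit UJ → queue [UY]
Visit UY → queue []

NK, AQ, DJ, JR, RK, RY, UF, WZ, YV, UJ, UY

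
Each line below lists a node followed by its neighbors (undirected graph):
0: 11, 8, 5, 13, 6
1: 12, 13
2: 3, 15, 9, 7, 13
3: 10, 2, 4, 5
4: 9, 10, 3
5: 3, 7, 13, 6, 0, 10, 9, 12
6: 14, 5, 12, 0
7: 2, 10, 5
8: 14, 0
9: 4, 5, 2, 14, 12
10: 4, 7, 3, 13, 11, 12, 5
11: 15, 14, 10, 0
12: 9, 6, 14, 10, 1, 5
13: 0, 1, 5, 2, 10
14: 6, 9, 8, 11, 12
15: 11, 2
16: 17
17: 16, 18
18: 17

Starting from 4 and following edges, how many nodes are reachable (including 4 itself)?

16

BFS from 4 visits: 4, 9, 10, 3, 5, 2, 14, 12, 7, 13, 11, 6, 0, 15, 8, 1
Reachable nodes: 16 of 19 total.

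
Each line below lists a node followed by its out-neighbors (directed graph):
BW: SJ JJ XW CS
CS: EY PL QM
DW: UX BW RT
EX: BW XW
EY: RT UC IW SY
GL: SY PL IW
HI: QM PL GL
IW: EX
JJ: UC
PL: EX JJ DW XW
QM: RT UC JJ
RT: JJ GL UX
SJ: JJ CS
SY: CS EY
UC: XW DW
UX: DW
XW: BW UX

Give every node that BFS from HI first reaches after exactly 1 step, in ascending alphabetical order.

GL, PL, QM

Level 0: HI
Level 1: GL, PL, QM
Level 2: DW, EX, IW, JJ, RT, SY, UC, XW
Level 3: BW, CS, EY, UX
Level 4: SJ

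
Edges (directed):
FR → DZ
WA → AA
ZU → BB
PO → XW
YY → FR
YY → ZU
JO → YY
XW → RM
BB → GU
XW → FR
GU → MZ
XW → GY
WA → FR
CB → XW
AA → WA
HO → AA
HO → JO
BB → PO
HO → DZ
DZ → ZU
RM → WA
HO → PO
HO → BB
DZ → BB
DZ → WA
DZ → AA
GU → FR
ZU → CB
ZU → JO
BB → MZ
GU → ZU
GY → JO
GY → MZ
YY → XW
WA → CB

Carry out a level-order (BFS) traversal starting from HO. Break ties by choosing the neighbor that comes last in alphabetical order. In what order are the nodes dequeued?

HO, PO, JO, DZ, BB, AA, XW, YY, ZU, WA, MZ, GU, RM, GY, FR, CB

Visit HO; enqueue PO, JO, DZ, BB, AA → queue [PO, JO, DZ, BB, AA]
Visit PO; enqueue XW → queue [JO, DZ, BB, AA, XW]
Visit JO; enqueue YY → queue [DZ, BB, AA, XW, YY]
Visit DZ; enqueue ZU, WA → queue [BB, AA, XW, YY, ZU, WA]
Visit BB; enqueue MZ, GU → queue [AA, XW, YY, ZU, WA, MZ, GU]
Visit AA → queue [XW, YY, ZU, WA, MZ, GU]
Visit XW; enqueue RM, GY, FR → queue [YY, ZU, WA, MZ, GU, RM, GY, FR]
Visit YY → queue [ZU, WA, MZ, GU, RM, GY, FR]
Visit ZU; enqueue CB → queue [WA, MZ, GU, RM, GY, FR, CB]
Visit WA → queue [MZ, GU, RM, GY, FR, CB]
Visit MZ → queue [GU, RM, GY, FR, CB]
Visit GU → queue [RM, GY, FR, CB]
Visit RM → queue [GY, FR, CB]
Visit GY → queue [FR, CB]
Visit FR → queue [CB]
Visit CB → queue []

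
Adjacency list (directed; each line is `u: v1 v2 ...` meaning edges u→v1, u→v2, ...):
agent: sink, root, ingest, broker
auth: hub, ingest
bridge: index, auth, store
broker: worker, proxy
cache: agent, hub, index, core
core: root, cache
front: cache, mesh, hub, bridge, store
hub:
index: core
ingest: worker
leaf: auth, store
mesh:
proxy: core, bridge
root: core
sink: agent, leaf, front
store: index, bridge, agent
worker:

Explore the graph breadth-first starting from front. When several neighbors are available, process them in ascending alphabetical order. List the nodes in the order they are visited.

front, bridge, cache, hub, mesh, store, auth, index, agent, core, ingest, broker, root, sink, worker, proxy, leaf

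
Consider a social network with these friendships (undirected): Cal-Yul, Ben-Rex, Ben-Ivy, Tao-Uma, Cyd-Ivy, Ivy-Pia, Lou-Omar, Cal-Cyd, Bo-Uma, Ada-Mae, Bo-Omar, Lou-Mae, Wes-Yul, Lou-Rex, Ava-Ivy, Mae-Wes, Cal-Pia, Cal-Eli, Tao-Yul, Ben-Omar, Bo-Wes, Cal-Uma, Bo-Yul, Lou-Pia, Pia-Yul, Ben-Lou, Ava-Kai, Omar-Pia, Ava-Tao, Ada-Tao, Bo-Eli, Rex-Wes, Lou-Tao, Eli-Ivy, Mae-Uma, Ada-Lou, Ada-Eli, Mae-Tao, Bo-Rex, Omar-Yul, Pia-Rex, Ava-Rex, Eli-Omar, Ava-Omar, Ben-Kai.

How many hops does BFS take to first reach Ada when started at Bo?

2

Level 0: Bo
Level 1: Eli, Omar, Rex, Uma, Wes, Yul
Level 2: Ada, Ava, Ben, Cal, Ivy, Lou, Mae, Pia, Tao
Level 3: Cyd, Kai
Ada first appears at level 2.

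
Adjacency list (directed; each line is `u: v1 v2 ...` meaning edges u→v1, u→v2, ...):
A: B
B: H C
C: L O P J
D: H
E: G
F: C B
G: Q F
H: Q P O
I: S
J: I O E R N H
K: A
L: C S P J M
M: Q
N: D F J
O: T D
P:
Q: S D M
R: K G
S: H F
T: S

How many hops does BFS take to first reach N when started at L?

Level 0: L
Level 1: C, J, M, P, S
Level 2: E, F, H, I, N, O, Q, R
Level 3: B, D, G, K, T
Level 4: A
N first appears at level 2.

2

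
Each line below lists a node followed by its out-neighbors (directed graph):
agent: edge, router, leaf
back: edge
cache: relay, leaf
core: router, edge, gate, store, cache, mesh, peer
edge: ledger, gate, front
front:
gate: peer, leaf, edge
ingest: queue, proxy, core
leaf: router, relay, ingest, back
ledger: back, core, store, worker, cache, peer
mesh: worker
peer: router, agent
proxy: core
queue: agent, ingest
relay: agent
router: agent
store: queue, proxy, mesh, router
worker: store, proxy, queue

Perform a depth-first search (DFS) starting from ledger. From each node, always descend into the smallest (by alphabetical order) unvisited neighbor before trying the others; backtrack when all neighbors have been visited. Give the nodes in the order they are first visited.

ledger, back, edge, front, gate, leaf, ingest, core, cache, relay, agent, router, mesh, worker, proxy, queue, store, peer

Visit ledger
ledger → back
back → edge
edge → front
edge → gate
gate → leaf
leaf → ingest
ingest → core
core → cache
cache → relay
relay → agent
agent → router
core → mesh
mesh → worker
worker → proxy
worker → queue
worker → store
core → peer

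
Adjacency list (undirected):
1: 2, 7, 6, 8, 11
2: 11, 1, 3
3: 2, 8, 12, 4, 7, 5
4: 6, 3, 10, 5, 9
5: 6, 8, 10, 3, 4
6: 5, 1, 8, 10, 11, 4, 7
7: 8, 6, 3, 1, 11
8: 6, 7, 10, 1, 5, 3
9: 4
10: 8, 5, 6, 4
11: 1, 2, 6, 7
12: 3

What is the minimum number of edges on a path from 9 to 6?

2

Level 0: 9
Level 1: 4
Level 2: 3, 5, 6, 10
Level 3: 1, 2, 7, 8, 11, 12
6 first appears at level 2.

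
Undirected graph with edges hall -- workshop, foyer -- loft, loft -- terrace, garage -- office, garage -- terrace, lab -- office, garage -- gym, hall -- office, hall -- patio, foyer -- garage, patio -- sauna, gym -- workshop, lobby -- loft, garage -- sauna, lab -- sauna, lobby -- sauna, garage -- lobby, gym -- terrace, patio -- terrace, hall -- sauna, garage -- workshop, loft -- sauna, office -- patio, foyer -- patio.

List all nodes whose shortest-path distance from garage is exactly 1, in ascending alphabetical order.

foyer, gym, lobby, office, sauna, terrace, workshop

Level 0: garage
Level 1: foyer, gym, lobby, office, sauna, terrace, workshop
Level 2: hall, lab, loft, patio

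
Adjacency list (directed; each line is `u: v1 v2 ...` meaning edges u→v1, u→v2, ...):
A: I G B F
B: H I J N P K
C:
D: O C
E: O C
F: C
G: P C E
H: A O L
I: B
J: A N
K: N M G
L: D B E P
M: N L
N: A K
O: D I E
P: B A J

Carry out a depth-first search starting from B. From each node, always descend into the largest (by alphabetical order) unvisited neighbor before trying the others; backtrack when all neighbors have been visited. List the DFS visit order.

Visit B
B → P
P → J
J → N
N → K
K → M
M → L
L → E
E → O
O → I
O → D
D → C
K → G
N → A
A → F
B → H

B, P, J, N, K, M, L, E, O, I, D, C, G, A, F, H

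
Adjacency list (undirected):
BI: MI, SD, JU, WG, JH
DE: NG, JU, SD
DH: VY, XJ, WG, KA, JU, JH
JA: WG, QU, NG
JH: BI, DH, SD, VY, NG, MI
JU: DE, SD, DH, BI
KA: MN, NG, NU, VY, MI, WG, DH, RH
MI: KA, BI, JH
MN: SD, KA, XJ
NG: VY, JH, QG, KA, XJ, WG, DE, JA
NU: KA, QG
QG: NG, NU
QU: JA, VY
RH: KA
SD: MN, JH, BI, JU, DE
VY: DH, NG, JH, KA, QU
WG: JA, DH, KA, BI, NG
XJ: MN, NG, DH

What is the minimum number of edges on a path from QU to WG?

2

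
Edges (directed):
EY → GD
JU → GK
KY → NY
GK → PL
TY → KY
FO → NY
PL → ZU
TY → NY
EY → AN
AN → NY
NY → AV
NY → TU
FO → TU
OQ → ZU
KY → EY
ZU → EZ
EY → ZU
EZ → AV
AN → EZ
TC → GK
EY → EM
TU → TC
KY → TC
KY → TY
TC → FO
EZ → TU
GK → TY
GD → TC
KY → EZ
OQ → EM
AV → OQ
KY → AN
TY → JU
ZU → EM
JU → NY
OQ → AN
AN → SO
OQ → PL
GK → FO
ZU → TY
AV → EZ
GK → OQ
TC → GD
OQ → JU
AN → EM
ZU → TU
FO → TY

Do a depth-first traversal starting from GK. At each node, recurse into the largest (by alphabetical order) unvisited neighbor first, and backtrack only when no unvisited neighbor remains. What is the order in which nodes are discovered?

GK -> TY -> NY -> TU -> TC -> GD -> FO -> AV -> OQ -> ZU -> EZ -> EM -> PL -> JU -> AN -> SO -> KY -> EY

Visit GK
GK → TY
TY → NY
NY → TU
TU → TC
TC → GD
TC → FO
NY → AV
AV → OQ
OQ → ZU
ZU → EZ
ZU → EM
OQ → PL
OQ → JU
OQ → AN
AN → SO
TY → KY
KY → EY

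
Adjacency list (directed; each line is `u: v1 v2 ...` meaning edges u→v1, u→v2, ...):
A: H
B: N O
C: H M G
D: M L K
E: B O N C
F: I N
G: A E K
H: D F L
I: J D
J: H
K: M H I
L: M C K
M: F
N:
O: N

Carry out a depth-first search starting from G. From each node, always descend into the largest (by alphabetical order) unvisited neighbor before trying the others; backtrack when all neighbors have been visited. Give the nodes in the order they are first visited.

G K M F N I J H L C D E O B A

Visit G
G → K
K → M
M → F
F → N
F → I
I → J
J → H
H → L
L → C
H → D
G → E
E → O
E → B
G → A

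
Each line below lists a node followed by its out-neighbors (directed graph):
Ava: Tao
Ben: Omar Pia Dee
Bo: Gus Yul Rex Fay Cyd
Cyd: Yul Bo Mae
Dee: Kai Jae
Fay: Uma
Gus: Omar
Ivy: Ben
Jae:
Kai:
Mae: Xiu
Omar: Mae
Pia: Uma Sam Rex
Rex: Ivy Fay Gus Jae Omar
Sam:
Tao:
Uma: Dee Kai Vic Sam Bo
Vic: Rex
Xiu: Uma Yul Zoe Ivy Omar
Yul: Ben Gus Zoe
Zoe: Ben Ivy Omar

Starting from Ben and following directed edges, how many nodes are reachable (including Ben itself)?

19

BFS from Ben visits: Ben, Omar, Pia, Dee, Mae, Uma, Sam, Rex, Kai, Jae, Xiu, Vic, Bo, Ivy, Fay, Gus, Yul, Zoe, Cyd
Reachable nodes: 19 of 21 total.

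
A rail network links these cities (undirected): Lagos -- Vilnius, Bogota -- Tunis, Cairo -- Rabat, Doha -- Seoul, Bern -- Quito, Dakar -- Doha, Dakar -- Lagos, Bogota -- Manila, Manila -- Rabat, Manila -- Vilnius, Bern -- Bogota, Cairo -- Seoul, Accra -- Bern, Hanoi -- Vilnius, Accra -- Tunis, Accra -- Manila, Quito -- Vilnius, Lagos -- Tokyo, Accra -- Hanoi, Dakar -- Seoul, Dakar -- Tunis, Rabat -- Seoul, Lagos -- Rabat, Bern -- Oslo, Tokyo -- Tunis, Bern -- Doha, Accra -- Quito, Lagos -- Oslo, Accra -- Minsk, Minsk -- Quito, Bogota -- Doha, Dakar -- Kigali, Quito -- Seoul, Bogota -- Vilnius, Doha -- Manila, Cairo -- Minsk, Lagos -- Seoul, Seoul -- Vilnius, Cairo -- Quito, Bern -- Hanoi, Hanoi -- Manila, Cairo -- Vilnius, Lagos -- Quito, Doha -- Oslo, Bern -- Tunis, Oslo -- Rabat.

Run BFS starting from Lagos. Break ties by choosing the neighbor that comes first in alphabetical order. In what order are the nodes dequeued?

Visit Lagos; enqueue Dakar, Oslo, Quito, Rabat, Seoul, Tokyo, Vilnius → queue [Dakar, Oslo, Quito, Rabat, Seoul, Tokyo, Vilnius]
Visit Dakar; enqueue Doha, Kigali, Tunis → queue [Oslo, Quito, Rabat, Seoul, Tokyo, Vilnius, Doha, Kigali, Tunis]
Visit Oslo; enqueue Bern → queue [Quito, Rabat, Seoul, Tokyo, Vilnius, Doha, Kigali, Tunis, Bern]
Visit Quito; enqueue Accra, Cairo, Minsk → queue [Rabat, Seoul, Tokyo, Vilnius, Doha, Kigali, Tunis, Bern, Accra, Cairo, Minsk]
Visit Rabat; enqueue Manila → queue [Seoul, Tokyo, Vilnius, Doha, Kigali, Tunis, Bern, Accra, Cairo, Minsk, Manila]
Visit Seoul → queue [Tokyo, Vilnius, Doha, Kigali, Tunis, Bern, Accra, Cairo, Minsk, Manila]
Visit Tokyo → queue [Vilnius, Doha, Kigali, Tunis, Bern, Accra, Cairo, Minsk, Manila]
Visit Vilnius; enqueue Bogota, Hanoi → queue [Doha, Kigali, Tunis, Bern, Accra, Cairo, Minsk, Manila, Bogota, Hanoi]
Visit Doha → queue [Kigali, Tunis, Bern, Accra, Cairo, Minsk, Manila, Bogota, Hanoi]
Visit Kigali → queue [Tunis, Bern, Accra, Cairo, Minsk, Manila, Bogota, Hanoi]
Visit Tunis → queue [Bern, Accra, Cairo, Minsk, Manila, Bogota, Hanoi]
Visit Bern → queue [Accra, Cairo, Minsk, Manila, Bogota, Hanoi]
Visit Accra → queue [Cairo, Minsk, Manila, Bogota, Hanoi]
Visit Cairo → queue [Minsk, Manila, Bogota, Hanoi]
Visit Minsk → queue [Manila, Bogota, Hanoi]
Visit Manila → queue [Bogota, Hanoi]
Visit Bogota → queue [Hanoi]
Visit Hanoi → queue []

Lagos Dakar Oslo Quito Rabat Seoul Tokyo Vilnius Doha Kigali Tunis Bern Accra Cairo Minsk Manila Bogota Hanoi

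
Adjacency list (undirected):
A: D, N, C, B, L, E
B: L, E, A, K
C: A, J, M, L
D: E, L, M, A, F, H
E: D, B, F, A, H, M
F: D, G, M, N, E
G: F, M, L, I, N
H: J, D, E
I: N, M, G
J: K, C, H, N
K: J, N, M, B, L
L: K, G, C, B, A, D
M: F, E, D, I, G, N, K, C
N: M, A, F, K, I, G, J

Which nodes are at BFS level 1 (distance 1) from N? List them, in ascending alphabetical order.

Level 0: N
Level 1: A, F, G, I, J, K, M
Level 2: B, C, D, E, H, L

A, F, G, I, J, K, M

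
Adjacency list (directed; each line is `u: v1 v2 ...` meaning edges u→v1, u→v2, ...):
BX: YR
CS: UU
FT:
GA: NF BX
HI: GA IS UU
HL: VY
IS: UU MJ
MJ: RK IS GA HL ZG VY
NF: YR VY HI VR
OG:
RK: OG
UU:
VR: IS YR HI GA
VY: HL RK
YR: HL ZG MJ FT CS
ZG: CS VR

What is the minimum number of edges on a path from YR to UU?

Level 0: YR
Level 1: CS, FT, HL, MJ, ZG
Level 2: GA, IS, RK, UU, VR, VY
Level 3: BX, HI, NF, OG
UU first appears at level 2.

2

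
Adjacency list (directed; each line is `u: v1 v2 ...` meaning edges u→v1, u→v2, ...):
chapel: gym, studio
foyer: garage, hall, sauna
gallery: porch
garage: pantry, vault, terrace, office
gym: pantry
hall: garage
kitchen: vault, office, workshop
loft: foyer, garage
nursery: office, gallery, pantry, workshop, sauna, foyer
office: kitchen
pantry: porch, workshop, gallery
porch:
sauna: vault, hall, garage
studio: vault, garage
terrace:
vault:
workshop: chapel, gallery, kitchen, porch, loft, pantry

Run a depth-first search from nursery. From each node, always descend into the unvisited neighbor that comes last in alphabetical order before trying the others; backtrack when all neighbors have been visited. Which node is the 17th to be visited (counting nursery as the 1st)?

Visit nursery
nursery → workshop
workshop → porch
workshop → pantry
pantry → gallery
workshop → loft
loft → garage
garage → vault
garage → terrace
garage → office
office → kitchen
loft → foyer
foyer → sauna
sauna → hall
workshop → chapel
chapel → studio
chapel → gym

Visit order: nursery, workshop, porch, pantry, gallery, loft, garage, vault, terrace, office, kitchen, foyer, sauna, hall, chapel, studio, gym

gym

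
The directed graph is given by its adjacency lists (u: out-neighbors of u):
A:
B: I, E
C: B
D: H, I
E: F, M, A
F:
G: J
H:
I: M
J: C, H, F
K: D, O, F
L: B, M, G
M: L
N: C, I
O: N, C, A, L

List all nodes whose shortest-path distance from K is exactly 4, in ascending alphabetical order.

E, J

Level 0: K
Level 1: D, F, O
Level 2: A, C, H, I, L, N
Level 3: B, G, M
Level 4: E, J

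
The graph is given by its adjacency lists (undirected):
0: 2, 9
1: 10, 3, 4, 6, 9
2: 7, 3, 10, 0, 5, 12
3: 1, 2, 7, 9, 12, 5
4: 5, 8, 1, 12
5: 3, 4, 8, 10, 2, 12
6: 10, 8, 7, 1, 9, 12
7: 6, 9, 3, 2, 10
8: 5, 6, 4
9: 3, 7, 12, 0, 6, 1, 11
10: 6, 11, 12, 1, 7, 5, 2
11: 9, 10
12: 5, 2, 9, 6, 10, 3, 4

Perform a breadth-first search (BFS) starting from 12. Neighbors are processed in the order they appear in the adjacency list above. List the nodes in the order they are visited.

Visit 12; enqueue 5, 2, 9, 6, 10, 3, 4 → queue [5, 2, 9, 6, 10, 3, 4]
Visit 5; enqueue 8 → queue [2, 9, 6, 10, 3, 4, 8]
Visit 2; enqueue 7, 0 → queue [9, 6, 10, 3, 4, 8, 7, 0]
Visit 9; enqueue 1, 11 → queue [6, 10, 3, 4, 8, 7, 0, 1, 11]
Visit 6 → queue [10, 3, 4, 8, 7, 0, 1, 11]
Visit 10 → queue [3, 4, 8, 7, 0, 1, 11]
Visit 3 → queue [4, 8, 7, 0, 1, 11]
Visit 4 → queue [8, 7, 0, 1, 11]
Visit 8 → queue [7, 0, 1, 11]
Visit 7 → queue [0, 1, 11]
Visit 0 → queue [1, 11]
Visit 1 → queue [11]
Visit 11 → queue []

12 5 2 9 6 10 3 4 8 7 0 1 11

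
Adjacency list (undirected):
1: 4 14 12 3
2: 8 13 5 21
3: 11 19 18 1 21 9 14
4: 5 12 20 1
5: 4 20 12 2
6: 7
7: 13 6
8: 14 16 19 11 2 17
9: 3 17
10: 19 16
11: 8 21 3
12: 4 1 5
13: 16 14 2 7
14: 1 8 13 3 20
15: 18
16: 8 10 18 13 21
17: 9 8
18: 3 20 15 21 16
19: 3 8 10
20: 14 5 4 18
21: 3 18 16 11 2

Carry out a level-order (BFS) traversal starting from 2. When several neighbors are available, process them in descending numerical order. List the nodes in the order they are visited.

2 → 21 → 13 → 8 → 5 → 18 → 16 → 11 → 3 → 14 → 7 → 19 → 17 → 20 → 12 → 4 → 15 → 10 → 9 → 1 → 6

Visit 2; enqueue 21, 13, 8, 5 → queue [21, 13, 8, 5]
Visit 21; enqueue 18, 16, 11, 3 → queue [13, 8, 5, 18, 16, 11, 3]
Visit 13; enqueue 14, 7 → queue [8, 5, 18, 16, 11, 3, 14, 7]
Visit 8; enqueue 19, 17 → queue [5, 18, 16, 11, 3, 14, 7, 19, 17]
Visit 5; enqueue 20, 12, 4 → queue [18, 16, 11, 3, 14, 7, 19, 17, 20, 12, 4]
Visit 18; enqueue 15 → queue [16, 11, 3, 14, 7, 19, 17, 20, 12, 4, 15]
Visit 16; enqueue 10 → queue [11, 3, 14, 7, 19, 17, 20, 12, 4, 15, 10]
Visit 11 → queue [3, 14, 7, 19, 17, 20, 12, 4, 15, 10]
Visit 3; enqueue 9, 1 → queue [14, 7, 19, 17, 20, 12, 4, 15, 10, 9, 1]
Visit 14 → queue [7, 19, 17, 20, 12, 4, 15, 10, 9, 1]
Visit 7; enqueue 6 → queue [19, 17, 20, 12, 4, 15, 10, 9, 1, 6]
Visit 19 → queue [17, 20, 12, 4, 15, 10, 9, 1, 6]
Visit 17 → queue [20, 12, 4, 15, 10, 9, 1, 6]
Visit 20 → queue [12, 4, 15, 10, 9, 1, 6]
Visit 12 → queue [4, 15, 10, 9, 1, 6]
Visit 4 → queue [15, 10, 9, 1, 6]
Visit 15 → queue [10, 9, 1, 6]
Visit 10 → queue [9, 1, 6]
Visit 9 → queue [1, 6]
Visit 1 → queue [6]
Visit 6 → queue []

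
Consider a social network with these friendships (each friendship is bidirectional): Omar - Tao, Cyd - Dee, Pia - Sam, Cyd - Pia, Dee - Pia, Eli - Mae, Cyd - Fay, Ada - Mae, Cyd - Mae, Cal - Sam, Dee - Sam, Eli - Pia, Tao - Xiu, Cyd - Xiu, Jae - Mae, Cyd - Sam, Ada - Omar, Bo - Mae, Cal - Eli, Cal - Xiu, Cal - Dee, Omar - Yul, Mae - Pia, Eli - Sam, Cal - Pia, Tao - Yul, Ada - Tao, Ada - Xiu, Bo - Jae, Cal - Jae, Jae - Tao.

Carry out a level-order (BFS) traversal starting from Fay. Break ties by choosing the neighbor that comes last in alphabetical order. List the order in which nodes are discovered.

Fay, Cyd, Xiu, Sam, Pia, Mae, Dee, Tao, Cal, Ada, Eli, Jae, Bo, Yul, Omar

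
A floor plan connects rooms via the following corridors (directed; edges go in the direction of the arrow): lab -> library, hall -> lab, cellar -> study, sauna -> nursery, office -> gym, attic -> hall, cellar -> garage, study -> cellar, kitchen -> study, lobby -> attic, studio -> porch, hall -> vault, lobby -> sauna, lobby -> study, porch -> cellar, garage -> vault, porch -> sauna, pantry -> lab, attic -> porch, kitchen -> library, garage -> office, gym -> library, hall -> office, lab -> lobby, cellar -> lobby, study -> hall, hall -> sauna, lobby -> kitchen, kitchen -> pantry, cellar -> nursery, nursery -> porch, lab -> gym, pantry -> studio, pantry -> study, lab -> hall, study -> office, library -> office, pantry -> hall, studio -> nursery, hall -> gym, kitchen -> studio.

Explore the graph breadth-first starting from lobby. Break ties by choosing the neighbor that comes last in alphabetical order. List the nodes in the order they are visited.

lobby -> study -> sauna -> kitchen -> attic -> office -> hall -> cellar -> nursery -> studio -> pantry -> library -> porch -> gym -> vault -> lab -> garage

Visit lobby; enqueue study, sauna, kitchen, attic → queue [study, sauna, kitchen, attic]
Visit study; enqueue office, hall, cellar → queue [sauna, kitchen, attic, office, hall, cellar]
Visit sauna; enqueue nursery → queue [kitchen, attic, office, hall, cellar, nursery]
Visit kitchen; enqueue studio, pantry, library → queue [attic, office, hall, cellar, nursery, studio, pantry, library]
Visit attic; enqueue porch → queue [office, hall, cellar, nursery, studio, pantry, library, porch]
Visit office; enqueue gym → queue [hall, cellar, nursery, studio, pantry, library, porch, gym]
Visit hall; enqueue vault, lab → queue [cellar, nursery, studio, pantry, library, porch, gym, vault, lab]
Visit cellar; enqueue garage → queue [nursery, studio, pantry, library, porch, gym, vault, lab, garage]
Visit nursery → queue [studio, pantry, library, porch, gym, vault, lab, garage]
Visit studio → queue [pantry, library, porch, gym, vault, lab, garage]
Visit pantry → queue [library, porch, gym, vault, lab, garage]
Visit library → queue [porch, gym, vault, lab, garage]
Visit porch → queue [gym, vault, lab, garage]
Visit gym → queue [vault, lab, garage]
Visit vault → queue [lab, garage]
Visit lab → queue [garage]
Visit garage → queue []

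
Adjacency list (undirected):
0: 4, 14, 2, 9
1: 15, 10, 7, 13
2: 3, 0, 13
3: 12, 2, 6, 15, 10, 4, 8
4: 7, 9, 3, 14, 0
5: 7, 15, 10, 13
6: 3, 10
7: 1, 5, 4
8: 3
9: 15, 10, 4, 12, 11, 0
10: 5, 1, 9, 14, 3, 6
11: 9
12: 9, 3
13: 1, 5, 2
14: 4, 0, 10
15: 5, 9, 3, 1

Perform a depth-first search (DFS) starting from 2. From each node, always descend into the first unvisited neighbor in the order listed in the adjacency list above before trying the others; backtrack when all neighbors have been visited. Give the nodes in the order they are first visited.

2 -> 3 -> 12 -> 9 -> 15 -> 5 -> 7 -> 1 -> 10 -> 14 -> 4 -> 0 -> 6 -> 13 -> 11 -> 8

Visit 2
2 → 3
3 → 12
12 → 9
9 → 15
15 → 5
5 → 7
7 → 1
1 → 10
10 → 14
14 → 4
4 → 0
10 → 6
1 → 13
9 → 11
3 → 8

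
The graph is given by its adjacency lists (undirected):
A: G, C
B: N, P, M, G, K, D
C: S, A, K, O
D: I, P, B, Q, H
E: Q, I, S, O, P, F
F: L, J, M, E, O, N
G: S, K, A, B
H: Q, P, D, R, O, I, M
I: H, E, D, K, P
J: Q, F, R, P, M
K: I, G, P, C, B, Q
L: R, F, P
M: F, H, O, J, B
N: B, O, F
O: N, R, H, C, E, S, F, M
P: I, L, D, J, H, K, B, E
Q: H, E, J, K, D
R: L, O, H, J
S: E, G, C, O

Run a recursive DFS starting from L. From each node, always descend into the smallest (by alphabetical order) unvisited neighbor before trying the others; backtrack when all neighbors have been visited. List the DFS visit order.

L, F, E, I, D, B, G, A, C, K, P, H, M, J, Q, R, O, N, S

Visit L
L → F
F → E
E → I
I → D
D → B
B → G
G → A
A → C
C → K
K → P
P → H
H → M
M → J
J → Q
J → R
R → O
O → N
O → S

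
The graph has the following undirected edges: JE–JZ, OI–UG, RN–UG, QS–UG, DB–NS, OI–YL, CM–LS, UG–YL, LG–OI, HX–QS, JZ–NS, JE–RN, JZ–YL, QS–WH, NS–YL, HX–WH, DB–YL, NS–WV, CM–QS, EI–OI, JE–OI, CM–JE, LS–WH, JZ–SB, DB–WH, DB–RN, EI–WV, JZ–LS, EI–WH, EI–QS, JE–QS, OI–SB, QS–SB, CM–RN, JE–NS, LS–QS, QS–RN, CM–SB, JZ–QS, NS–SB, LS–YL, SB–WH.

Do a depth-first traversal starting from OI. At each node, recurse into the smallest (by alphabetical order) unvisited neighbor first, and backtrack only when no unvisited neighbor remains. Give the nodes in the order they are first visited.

OI EI QS CM JE JZ LS WH DB NS SB WV YL UG RN HX LG

Visit OI
OI → EI
EI → QS
QS → CM
CM → JE
JE → JZ
JZ → LS
LS → WH
WH → DB
DB → NS
NS → SB
NS → WV
NS → YL
YL → UG
UG → RN
WH → HX
OI → LG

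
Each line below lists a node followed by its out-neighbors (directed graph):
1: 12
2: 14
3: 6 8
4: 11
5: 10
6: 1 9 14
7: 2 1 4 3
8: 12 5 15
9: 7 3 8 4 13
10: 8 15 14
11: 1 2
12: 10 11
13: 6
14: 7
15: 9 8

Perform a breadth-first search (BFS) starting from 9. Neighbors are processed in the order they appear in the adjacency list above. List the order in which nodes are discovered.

9 7 3 8 4 13 2 1 6 12 5 15 11 14 10

Visit 9; enqueue 7, 3, 8, 4, 13 → queue [7, 3, 8, 4, 13]
Visit 7; enqueue 2, 1 → queue [3, 8, 4, 13, 2, 1]
Visit 3; enqueue 6 → queue [8, 4, 13, 2, 1, 6]
Visit 8; enqueue 12, 5, 15 → queue [4, 13, 2, 1, 6, 12, 5, 15]
Visit 4; enqueue 11 → queue [13, 2, 1, 6, 12, 5, 15, 11]
Visit 13 → queue [2, 1, 6, 12, 5, 15, 11]
Visit 2; enqueue 14 → queue [1, 6, 12, 5, 15, 11, 14]
Visit 1 → queue [6, 12, 5, 15, 11, 14]
Visit 6 → queue [12, 5, 15, 11, 14]
Visit 12; enqueue 10 → queue [5, 15, 11, 14, 10]
Visit 5 → queue [15, 11, 14, 10]
Visit 15 → queue [11, 14, 10]
Visit 11 → queue [14, 10]
Visit 14 → queue [10]
Visit 10 → queue []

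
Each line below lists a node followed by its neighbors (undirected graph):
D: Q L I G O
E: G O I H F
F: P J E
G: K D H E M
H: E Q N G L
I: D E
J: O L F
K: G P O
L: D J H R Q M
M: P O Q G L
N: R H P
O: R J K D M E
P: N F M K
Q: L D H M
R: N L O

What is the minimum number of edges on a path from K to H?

Level 0: K
Level 1: G, O, P
Level 2: D, E, F, H, J, M, N, R
Level 3: I, L, Q
H first appears at level 2.

2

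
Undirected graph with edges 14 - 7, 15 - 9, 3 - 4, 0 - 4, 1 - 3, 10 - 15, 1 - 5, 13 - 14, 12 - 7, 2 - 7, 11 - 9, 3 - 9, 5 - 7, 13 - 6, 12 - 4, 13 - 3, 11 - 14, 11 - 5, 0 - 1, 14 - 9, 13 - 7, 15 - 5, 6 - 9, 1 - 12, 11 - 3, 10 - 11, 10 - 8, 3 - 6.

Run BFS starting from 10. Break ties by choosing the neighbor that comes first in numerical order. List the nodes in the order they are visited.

10 → 8 → 11 → 15 → 3 → 5 → 9 → 14 → 1 → 4 → 6 → 13 → 7 → 0 → 12 → 2

Visit 10; enqueue 8, 11, 15 → queue [8, 11, 15]
Visit 8 → queue [11, 15]
Visit 11; enqueue 3, 5, 9, 14 → queue [15, 3, 5, 9, 14]
Visit 15 → queue [3, 5, 9, 14]
Visit 3; enqueue 1, 4, 6, 13 → queue [5, 9, 14, 1, 4, 6, 13]
Visit 5; enqueue 7 → queue [9, 14, 1, 4, 6, 13, 7]
Visit 9 → queue [14, 1, 4, 6, 13, 7]
Visit 14 → queue [1, 4, 6, 13, 7]
Visit 1; enqueue 0, 12 → queue [4, 6, 13, 7, 0, 12]
Visit 4 → queue [6, 13, 7, 0, 12]
Visit 6 → queue [13, 7, 0, 12]
Visit 13 → queue [7, 0, 12]
Visit 7; enqueue 2 → queue [0, 12, 2]
Visit 0 → queue [12, 2]
Visit 12 → queue [2]
Visit 2 → queue []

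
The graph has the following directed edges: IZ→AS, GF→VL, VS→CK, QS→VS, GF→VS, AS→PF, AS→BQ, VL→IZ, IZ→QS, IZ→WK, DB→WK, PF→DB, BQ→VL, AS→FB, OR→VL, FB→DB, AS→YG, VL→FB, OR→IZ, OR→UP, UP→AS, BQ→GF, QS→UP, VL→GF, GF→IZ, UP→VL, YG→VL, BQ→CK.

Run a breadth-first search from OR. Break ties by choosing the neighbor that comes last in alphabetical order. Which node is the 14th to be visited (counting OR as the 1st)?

Visit OR; enqueue VL, UP, IZ → queue [VL, UP, IZ]
Visit VL; enqueue GF, FB → queue [UP, IZ, GF, FB]
Visit UP; enqueue AS → queue [IZ, GF, FB, AS]
Visit IZ; enqueue WK, QS → queue [GF, FB, AS, WK, QS]
Visit GF; enqueue VS → queue [FB, AS, WK, QS, VS]
Visit FB; enqueue DB → queue [AS, WK, QS, VS, DB]
Visit AS; enqueue YG, PF, BQ → queue [WK, QS, VS, DB, YG, PF, BQ]
Visit WK → queue [QS, VS, DB, YG, PF, BQ]
Visit QS → queue [VS, DB, YG, PF, BQ]
Visit VS; enqueue CK → queue [DB, YG, PF, BQ, CK]
Visit DB → queue [YG, PF, BQ, CK]
Visit YG → queue [PF, BQ, CK]
Visit PF → queue [BQ, CK]
Visit BQ → queue [CK]
Visit CK → queue []

Visit order: OR, VL, UP, IZ, GF, FB, AS, WK, QS, VS, DB, YG, PF, BQ, CK

BQ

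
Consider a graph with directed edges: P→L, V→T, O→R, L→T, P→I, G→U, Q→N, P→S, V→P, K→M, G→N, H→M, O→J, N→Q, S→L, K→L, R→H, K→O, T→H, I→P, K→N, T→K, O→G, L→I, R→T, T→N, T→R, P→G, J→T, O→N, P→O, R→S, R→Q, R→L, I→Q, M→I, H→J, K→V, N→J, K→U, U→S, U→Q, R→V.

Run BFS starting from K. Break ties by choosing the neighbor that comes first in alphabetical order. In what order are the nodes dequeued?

K, L, M, N, O, U, V, I, T, J, Q, G, R, S, P, H

Visit K; enqueue L, M, N, O, U, V → queue [L, M, N, O, U, V]
Visit L; enqueue I, T → queue [M, N, O, U, V, I, T]
Visit M → queue [N, O, U, V, I, T]
Visit N; enqueue J, Q → queue [O, U, V, I, T, J, Q]
Visit O; enqueue G, R → queue [U, V, I, T, J, Q, G, R]
Visit U; enqueue S → queue [V, I, T, J, Q, G, R, S]
Visit V; enqueue P → queue [I, T, J, Q, G, R, S, P]
Visit I → queue [T, J, Q, G, R, S, P]
Visit T; enqueue H → queue [J, Q, G, R, S, P, H]
Visit J → queue [Q, G, R, S, P, H]
Visit Q → queue [G, R, S, P, H]
Visit G → queue [R, S, P, H]
Visit R → queue [S, P, H]
Visit S → queue [P, H]
Visit P → queue [H]
Visit H → queue []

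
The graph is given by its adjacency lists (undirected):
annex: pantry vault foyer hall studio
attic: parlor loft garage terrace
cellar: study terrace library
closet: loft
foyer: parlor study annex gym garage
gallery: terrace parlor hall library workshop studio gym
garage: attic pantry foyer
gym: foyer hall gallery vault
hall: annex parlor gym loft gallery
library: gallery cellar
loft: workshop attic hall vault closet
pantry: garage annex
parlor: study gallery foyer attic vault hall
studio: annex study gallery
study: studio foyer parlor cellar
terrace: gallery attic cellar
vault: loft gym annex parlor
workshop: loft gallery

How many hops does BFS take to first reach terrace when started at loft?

2

Level 0: loft
Level 1: attic, closet, hall, vault, workshop
Level 2: annex, gallery, garage, gym, parlor, terrace
Level 3: cellar, foyer, library, pantry, studio, study
terrace first appears at level 2.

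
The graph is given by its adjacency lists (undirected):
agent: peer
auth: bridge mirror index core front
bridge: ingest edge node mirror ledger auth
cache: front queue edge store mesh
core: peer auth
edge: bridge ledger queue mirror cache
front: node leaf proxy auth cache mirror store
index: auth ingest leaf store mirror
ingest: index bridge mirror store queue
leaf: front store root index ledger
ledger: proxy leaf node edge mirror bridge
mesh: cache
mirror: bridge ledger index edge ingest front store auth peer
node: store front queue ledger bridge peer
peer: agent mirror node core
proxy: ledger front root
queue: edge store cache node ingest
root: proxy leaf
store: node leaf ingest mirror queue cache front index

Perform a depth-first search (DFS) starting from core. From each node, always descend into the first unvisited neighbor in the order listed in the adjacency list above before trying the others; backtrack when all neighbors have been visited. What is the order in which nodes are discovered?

Visit core
core → peer
peer → agent
peer → mirror
mirror → bridge
bridge → ingest
ingest → index
index → auth
auth → front
front → node
node → store
store → leaf
leaf → root
root → proxy
proxy → ledger
ledger → edge
edge → queue
queue → cache
cache → mesh

core peer agent mirror bridge ingest index auth front node store leaf root proxy ledger edge queue cache mesh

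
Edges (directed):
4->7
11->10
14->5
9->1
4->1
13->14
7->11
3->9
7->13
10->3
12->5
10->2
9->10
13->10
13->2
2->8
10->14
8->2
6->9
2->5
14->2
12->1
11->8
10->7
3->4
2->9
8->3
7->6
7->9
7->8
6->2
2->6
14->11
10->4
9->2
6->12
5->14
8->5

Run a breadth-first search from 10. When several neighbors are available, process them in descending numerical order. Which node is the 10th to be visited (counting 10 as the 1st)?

9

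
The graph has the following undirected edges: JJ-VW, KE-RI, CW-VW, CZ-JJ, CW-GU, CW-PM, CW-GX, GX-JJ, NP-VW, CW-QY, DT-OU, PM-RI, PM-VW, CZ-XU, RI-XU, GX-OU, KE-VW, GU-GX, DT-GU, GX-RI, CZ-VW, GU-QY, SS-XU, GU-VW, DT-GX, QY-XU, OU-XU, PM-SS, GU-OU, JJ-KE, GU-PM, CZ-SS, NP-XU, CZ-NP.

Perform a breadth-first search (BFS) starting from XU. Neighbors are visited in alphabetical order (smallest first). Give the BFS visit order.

XU CZ NP OU QY RI SS JJ VW DT GU GX CW KE PM

Visit XU; enqueue CZ, NP, OU, QY, RI, SS → queue [CZ, NP, OU, QY, RI, SS]
Visit CZ; enqueue JJ, VW → queue [NP, OU, QY, RI, SS, JJ, VW]
Visit NP → queue [OU, QY, RI, SS, JJ, VW]
Visit OU; enqueue DT, GU, GX → queue [QY, RI, SS, JJ, VW, DT, GU, GX]
Visit QY; enqueue CW → queue [RI, SS, JJ, VW, DT, GU, GX, CW]
Visit RI; enqueue KE, PM → queue [SS, JJ, VW, DT, GU, GX, CW, KE, PM]
Visit SS → queue [JJ, VW, DT, GU, GX, CW, KE, PM]
Visit JJ → queue [VW, DT, GU, GX, CW, KE, PM]
Visit VW → queue [DT, GU, GX, CW, KE, PM]
Visit DT → queue [GU, GX, CW, KE, PM]
Visit GU → queue [GX, CW, KE, PM]
Visit GX → queue [CW, KE, PM]
Visit CW → queue [KE, PM]
Visit KE → queue [PM]
Visit PM → queue []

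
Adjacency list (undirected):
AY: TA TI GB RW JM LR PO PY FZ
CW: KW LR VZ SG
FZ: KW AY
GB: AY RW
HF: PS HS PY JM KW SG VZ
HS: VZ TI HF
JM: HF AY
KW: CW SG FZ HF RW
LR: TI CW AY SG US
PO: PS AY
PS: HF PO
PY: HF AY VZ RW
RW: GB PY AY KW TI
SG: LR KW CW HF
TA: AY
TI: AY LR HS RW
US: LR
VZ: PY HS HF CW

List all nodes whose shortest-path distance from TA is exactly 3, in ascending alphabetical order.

CW, HF, HS, KW, PS, SG, US, VZ

Level 0: TA
Level 1: AY
Level 2: FZ, GB, JM, LR, PO, PY, RW, TI
Level 3: CW, HF, HS, KW, PS, SG, US, VZ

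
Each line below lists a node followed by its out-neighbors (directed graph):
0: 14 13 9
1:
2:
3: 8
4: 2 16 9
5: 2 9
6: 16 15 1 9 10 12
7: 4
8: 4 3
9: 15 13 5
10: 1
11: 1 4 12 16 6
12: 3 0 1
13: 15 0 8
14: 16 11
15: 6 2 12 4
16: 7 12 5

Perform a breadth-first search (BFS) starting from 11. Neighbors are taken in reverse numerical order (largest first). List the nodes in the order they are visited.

11 16 12 6 4 1 7 5 3 0 15 10 9 2 8 14 13

Visit 11; enqueue 16, 12, 6, 4, 1 → queue [16, 12, 6, 4, 1]
Visit 16; enqueue 7, 5 → queue [12, 6, 4, 1, 7, 5]
Visit 12; enqueue 3, 0 → queue [6, 4, 1, 7, 5, 3, 0]
Visit 6; enqueue 15, 10, 9 → queue [4, 1, 7, 5, 3, 0, 15, 10, 9]
Visit 4; enqueue 2 → queue [1, 7, 5, 3, 0, 15, 10, 9, 2]
Visit 1 → queue [7, 5, 3, 0, 15, 10, 9, 2]
Visit 7 → queue [5, 3, 0, 15, 10, 9, 2]
Visit 5 → queue [3, 0, 15, 10, 9, 2]
Visit 3; enqueue 8 → queue [0, 15, 10, 9, 2, 8]
Visit 0; enqueue 14, 13 → queue [15, 10, 9, 2, 8, 14, 13]
Visit 15 → queue [10, 9, 2, 8, 14, 13]
Visit 10 → queue [9, 2, 8, 14, 13]
Visit 9 → queue [2, 8, 14, 13]
Visit 2 → queue [8, 14, 13]
Visit 8 → queue [14, 13]
Visit 14 → queue [13]
Visit 13 → queue []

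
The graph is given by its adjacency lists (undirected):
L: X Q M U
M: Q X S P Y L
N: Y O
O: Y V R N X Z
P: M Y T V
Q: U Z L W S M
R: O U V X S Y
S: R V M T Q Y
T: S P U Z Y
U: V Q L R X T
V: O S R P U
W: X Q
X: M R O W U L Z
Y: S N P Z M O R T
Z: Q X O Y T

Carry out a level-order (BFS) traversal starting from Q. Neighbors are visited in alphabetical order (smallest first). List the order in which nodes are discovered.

Visit Q; enqueue L, M, S, U, W, Z → queue [L, M, S, U, W, Z]
Visit L; enqueue X → queue [M, S, U, W, Z, X]
Visit M; enqueue P, Y → queue [S, U, W, Z, X, P, Y]
Visit S; enqueue R, T, V → queue [U, W, Z, X, P, Y, R, T, V]
Visit U → queue [W, Z, X, P, Y, R, T, V]
Visit W → queue [Z, X, P, Y, R, T, V]
Visit Z; enqueue O → queue [X, P, Y, R, T, V, O]
Visit X → queue [P, Y, R, T, V, O]
Visit P → queue [Y, R, T, V, O]
Visit Y; enqueue N → queue [R, T, V, O, N]
Visit R → queue [T, V, O, N]
Visit T → queue [V, O, N]
Visit V → queue [O, N]
Visit O → queue [N]
Visit N → queue []

Q -> L -> M -> S -> U -> W -> Z -> X -> P -> Y -> R -> T -> V -> O -> N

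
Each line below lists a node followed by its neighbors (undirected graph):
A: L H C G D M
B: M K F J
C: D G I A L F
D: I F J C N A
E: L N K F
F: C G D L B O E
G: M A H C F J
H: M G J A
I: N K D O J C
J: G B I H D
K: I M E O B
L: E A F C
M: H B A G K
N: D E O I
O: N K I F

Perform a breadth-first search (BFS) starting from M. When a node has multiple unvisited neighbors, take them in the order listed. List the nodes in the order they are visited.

Visit M; enqueue H, B, A, G, K → queue [H, B, A, G, K]
Visit H; enqueue J → queue [B, A, G, K, J]
Visit B; enqueue F → queue [A, G, K, J, F]
Visit A; enqueue L, C, D → queue [G, K, J, F, L, C, D]
Visit G → queue [K, J, F, L, C, D]
Visit K; enqueue I, E, O → queue [J, F, L, C, D, I, E, O]
Visit J → queue [F, L, C, D, I, E, O]
Visit F → queue [L, C, D, I, E, O]
Visit L → queue [C, D, I, E, O]
Visit C → queue [D, I, E, O]
Visit D; enqueue N → queue [I, E, O, N]
Visit I → queue [E, O, N]
Visit E → queue [O, N]
Visit O → queue [N]
Visit N → queue []

M H B A G K J F L C D I E O N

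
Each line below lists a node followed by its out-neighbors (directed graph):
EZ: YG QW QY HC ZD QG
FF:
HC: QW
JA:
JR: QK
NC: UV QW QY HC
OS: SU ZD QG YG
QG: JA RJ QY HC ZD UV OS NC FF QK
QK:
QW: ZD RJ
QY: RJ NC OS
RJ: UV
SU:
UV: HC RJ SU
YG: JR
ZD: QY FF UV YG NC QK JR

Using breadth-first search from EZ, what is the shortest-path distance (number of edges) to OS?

Level 0: EZ
Level 1: HC, QG, QW, QY, YG, ZD
Level 2: FF, JA, JR, NC, OS, QK, RJ, UV
Level 3: SU
OS first appears at level 2.

2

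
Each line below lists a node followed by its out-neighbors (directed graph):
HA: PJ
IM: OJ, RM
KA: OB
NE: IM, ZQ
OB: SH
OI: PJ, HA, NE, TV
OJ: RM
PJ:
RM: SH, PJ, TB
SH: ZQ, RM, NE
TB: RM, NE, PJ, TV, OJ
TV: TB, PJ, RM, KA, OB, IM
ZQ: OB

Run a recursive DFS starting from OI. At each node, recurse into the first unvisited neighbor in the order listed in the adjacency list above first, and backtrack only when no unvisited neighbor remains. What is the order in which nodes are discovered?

OI -> PJ -> HA -> NE -> IM -> OJ -> RM -> SH -> ZQ -> OB -> TB -> TV -> KA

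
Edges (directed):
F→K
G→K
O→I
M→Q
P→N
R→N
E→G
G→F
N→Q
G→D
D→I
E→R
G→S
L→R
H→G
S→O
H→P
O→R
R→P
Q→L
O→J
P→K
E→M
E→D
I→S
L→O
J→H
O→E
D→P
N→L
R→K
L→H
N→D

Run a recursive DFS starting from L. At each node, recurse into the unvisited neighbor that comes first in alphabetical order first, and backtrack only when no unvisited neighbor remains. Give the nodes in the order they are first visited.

Visit L
L → H
H → G
G → D
D → I
I → S
S → O
O → E
E → M
M → Q
E → R
R → K
R → N
R → P
O → J
G → F

L -> H -> G -> D -> I -> S -> O -> E -> M -> Q -> R -> K -> N -> P -> J -> F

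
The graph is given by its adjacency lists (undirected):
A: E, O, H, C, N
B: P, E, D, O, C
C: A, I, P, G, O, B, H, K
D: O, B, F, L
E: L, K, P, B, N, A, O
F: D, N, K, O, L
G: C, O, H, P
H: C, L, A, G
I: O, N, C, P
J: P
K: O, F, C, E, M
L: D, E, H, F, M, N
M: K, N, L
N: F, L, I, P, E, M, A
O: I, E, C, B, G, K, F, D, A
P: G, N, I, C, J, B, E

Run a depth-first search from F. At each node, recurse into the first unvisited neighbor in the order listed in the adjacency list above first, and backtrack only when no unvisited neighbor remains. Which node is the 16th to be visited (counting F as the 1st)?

M

Visit F
F → D
D → O
O → I
I → N
N → L
L → E
E → K
K → C
C → A
A → H
H → G
G → P
P → J
P → B
K → M

Visit order: F, D, O, I, N, L, E, K, C, A, H, G, P, J, B, M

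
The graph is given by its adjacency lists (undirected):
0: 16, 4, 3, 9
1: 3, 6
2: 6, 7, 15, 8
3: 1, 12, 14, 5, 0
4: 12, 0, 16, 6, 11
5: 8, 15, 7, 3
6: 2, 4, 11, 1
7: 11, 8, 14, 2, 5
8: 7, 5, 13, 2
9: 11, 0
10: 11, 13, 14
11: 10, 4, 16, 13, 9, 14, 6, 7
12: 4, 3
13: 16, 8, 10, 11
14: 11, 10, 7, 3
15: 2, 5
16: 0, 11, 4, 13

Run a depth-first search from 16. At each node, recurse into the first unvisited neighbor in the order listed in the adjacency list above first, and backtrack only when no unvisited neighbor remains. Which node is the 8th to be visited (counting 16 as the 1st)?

2

Visit 16
16 → 0
0 → 4
4 → 12
12 → 3
3 → 1
1 → 6
6 → 2
2 → 7
7 → 11
11 → 10
10 → 13
13 → 8
8 → 5
5 → 15
10 → 14
11 → 9

Visit order: 16, 0, 4, 12, 3, 1, 6, 2, 7, 11, 10, 13, 8, 5, 15, 14, 9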